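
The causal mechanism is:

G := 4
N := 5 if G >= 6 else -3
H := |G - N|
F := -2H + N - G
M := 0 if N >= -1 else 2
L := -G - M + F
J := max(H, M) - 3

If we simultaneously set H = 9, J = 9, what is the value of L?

-31

Under do(H = 9, J = 9), each intervened variable's structural equation is replaced by its fixed value.
N = 5 if G >= 6 else -3  [with G=4]  = -3
F = -2H + N - G  [with H=9, N=-3, G=4]  = -25
M = 0 if N >= -1 else 2  [with N=-3]  = 2
L = -G - M + F  [with G=4, M=2, F=-25]  = -31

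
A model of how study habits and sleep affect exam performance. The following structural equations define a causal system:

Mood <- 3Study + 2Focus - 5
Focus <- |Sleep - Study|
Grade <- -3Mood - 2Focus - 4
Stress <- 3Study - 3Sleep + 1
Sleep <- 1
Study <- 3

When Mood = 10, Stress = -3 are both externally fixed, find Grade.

-38

The joint intervention fixes Mood = 10, Stress = -3, removing each variable's own equation.
Focus = |Sleep - Study|  [with Sleep=1, Study=3]  = 2
Grade = -3Mood - 2Focus - 4  [with Mood=10, Focus=2]  = -38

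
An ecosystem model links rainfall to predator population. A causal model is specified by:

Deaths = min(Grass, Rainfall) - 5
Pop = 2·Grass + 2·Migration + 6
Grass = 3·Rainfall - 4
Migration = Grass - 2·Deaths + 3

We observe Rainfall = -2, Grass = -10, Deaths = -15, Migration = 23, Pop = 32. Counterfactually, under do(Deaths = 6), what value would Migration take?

The intervention breaks the incoming arrows to Deaths: Deaths = min(Grass, Rainfall) - 5 no longer applies, and Deaths = 6.
Grass = 3·Rainfall - 4  [with Rainfall=-2]  = -10
Migration = Grass - 2·Deaths + 3  [with Grass=-10, Deaths=6]  = -19

-19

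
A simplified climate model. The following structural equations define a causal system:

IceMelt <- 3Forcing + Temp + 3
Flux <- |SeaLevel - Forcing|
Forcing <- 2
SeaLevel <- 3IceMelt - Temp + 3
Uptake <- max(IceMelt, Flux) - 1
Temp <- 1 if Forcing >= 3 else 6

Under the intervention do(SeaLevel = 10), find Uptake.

Under do(SeaLevel=10), the mechanism SeaLevel <- 3IceMelt - Temp + 3 is discarded; SeaLevel is fixed at 10.
Temp = 1 if Forcing >= 3 else 6  [with Forcing=2]  = 6
IceMelt = 3Forcing + Temp + 3  [with Forcing=2, Temp=6]  = 15
Flux = |SeaLevel - Forcing|  [with SeaLevel=10, Forcing=2]  = 8
Uptake = max(IceMelt, Flux) - 1  [with IceMelt=15, Flux=8]  = 14

14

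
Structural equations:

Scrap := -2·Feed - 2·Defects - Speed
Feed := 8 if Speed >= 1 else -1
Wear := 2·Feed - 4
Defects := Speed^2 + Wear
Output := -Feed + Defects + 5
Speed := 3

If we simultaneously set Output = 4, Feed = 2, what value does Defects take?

9

Under do(Output = 4, Feed = 2), each intervened variable's structural equation is replaced by its fixed value.
Wear = 2·Feed - 4  [with Feed=2]  = 0
Defects = Speed^2 + Wear  [with Speed=3, Wear=0]  = 9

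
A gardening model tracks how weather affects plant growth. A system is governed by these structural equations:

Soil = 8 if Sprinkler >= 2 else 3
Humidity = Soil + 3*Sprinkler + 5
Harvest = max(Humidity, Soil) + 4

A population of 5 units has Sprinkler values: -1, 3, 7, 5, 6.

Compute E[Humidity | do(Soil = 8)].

Under do(Soil=8), Soil's equation is replaced by Soil=8 for every unit. Per-unit Humidity: 10, 22, 34, 28, 31. Mean = 25.

25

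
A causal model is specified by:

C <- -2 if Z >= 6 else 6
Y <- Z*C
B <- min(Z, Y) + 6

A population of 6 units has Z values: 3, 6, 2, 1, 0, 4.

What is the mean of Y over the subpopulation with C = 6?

Observing C=6 restricts to units where C's equation naturally yields 6: Z ∈ {3, 2, 1, 0, 4}. In that subpopulation Y = 18, 12, 6, 0, 24, mean 12.

12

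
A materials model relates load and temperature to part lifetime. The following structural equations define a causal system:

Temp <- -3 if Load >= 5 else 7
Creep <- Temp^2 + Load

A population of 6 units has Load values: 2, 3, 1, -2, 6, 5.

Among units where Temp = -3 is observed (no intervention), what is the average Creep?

14.5

Conditioning on Temp=-3 selects the 2 unit(s) with Load ∈ {6, 5}. Their Creep values: 15, 14. Mean = 14.5.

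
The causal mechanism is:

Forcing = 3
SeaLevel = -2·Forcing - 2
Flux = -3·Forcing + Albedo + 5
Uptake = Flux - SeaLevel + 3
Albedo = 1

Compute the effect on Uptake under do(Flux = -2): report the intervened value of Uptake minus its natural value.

1

Intervening sets Flux = -2 and removes its equation (Flux = -3·Forcing + Albedo + 5).
SeaLevel = -2·Forcing - 2  [with Forcing=3]  = -8
Uptake = Flux - SeaLevel + 3  [with Flux=-2, SeaLevel=-8]  = 9
Without intervention: SeaLevel = -2·Forcing - 2  [with Forcing=3]  = -8; Flux = -3·Forcing + Albedo + 5  [with Forcing=3, Albedo=1]  = -3; Uptake = Flux - SeaLevel + 3  [with Flux=-3, SeaLevel=-8]  = 8.
Change = 9 − 8 = 1.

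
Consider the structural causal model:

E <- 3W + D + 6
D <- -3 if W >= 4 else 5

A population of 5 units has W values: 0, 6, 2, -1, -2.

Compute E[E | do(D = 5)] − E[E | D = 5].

3.75

do(D=5) breaks D's dependence on W. With D=5 fixed, E across the units is 11, 29, 17, 8, 5, mean 14.
Conditioning on D=5 selects the 4 unit(s) with W ∈ {0, 2, -1, -2}. Their E values: 11, 17, 8, 5. Mean = 10.25.
Difference = 14 − 10.25 = 3.75.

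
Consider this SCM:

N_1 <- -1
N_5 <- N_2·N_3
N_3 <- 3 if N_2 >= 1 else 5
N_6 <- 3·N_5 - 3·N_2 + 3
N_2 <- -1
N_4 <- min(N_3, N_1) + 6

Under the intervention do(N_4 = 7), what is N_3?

Under do(N_4=7), the mechanism N_4 <- min(N_3, N_1) + 6 is discarded; N_4 is fixed at 7.
Since N_3 is not a descendant of the intervened variable, it is unaffected.
N_3 = 3 if N_2 >= 1 else 5  [with N_2=-1]  = 5

5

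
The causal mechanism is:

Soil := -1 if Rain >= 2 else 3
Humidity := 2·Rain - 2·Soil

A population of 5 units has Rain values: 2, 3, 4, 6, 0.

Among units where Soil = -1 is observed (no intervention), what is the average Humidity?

E[Humidity|Soil=-1] averages over only the 4 units with Soil=-1 (Rain = 2, 3, 4, 6): Humidity = 6, 8, 10, 14, mean 9.5.

9.5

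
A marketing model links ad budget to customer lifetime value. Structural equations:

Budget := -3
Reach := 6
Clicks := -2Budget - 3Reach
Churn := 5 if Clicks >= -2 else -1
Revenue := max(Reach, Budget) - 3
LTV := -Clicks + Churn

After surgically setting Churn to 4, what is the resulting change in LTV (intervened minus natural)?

Under do(Churn=4), the mechanism Churn := 5 if Clicks >= -2 else -1 is discarded; Churn is fixed at 4.
Clicks = -2Budget - 3Reach  [with Budget=-3, Reach=6]  = -12
LTV = -Clicks + Churn  [with Clicks=-12, Churn=4]  = 16
Without intervention: Clicks = -2Budget - 3Reach  [with Budget=-3, Reach=6]  = -12; Churn = 5 if Clicks >= -2 else -1  [with Clicks=-12]  = -1; LTV = -Clicks + Churn  [with Clicks=-12, Churn=-1]  = 11.
Change = 16 − 11 = 5.

5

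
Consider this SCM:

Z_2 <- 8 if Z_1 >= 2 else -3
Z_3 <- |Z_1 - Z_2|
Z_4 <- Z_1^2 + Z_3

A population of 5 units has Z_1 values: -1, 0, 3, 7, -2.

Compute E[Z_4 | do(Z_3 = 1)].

13.6

Every unit gets Z_3=1 under the intervention. Z_4 values become 2, 1, 10, 50, 5; E[Z_4|do(Z_3=1)] = 13.6.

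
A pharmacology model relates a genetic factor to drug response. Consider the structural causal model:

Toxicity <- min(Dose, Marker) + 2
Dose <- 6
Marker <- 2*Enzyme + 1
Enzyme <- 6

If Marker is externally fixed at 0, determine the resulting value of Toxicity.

The intervention breaks the incoming arrows to Marker: Marker <- 2*Enzyme + 1 no longer applies, and Marker = 0.
Toxicity = min(Dose, Marker) + 2  [with Dose=6, Marker=0]  = 2

2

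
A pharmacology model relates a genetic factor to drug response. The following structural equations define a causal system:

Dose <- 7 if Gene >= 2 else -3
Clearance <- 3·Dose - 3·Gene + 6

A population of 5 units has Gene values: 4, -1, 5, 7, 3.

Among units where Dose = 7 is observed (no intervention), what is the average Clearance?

12.75

Conditioning on Dose=7 selects the 4 unit(s) with Gene ∈ {4, 5, 7, 3}. Their Clearance values: 15, 12, 6, 18. Mean = 12.75.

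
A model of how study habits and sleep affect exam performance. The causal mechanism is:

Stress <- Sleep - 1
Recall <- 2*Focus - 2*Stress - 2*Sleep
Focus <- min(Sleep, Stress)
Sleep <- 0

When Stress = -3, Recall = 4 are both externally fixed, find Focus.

-3

The joint intervention fixes Stress = -3, Recall = 4, removing each variable's own equation.
Focus = min(Sleep, Stress)  [with Sleep=0, Stress=-3]  = -3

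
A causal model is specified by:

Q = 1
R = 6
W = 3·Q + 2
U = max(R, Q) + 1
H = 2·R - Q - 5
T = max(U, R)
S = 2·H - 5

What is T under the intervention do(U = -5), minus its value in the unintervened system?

Under do(U=-5), the mechanism U = max(R, Q) + 1 is discarded; U is fixed at -5.
T = max(U, R)  [with U=-5, R=6]  = 6
Without intervention: U = max(R, Q) + 1  [with R=6, Q=1]  = 7; T = max(U, R)  [with U=7, R=6]  = 7.
Change = 6 − 7 = -1.

-1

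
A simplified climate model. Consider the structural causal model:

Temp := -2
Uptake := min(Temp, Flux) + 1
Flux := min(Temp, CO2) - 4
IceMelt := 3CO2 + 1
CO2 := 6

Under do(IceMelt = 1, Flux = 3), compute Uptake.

Setting IceMelt = 1, Flux = 3 by intervention discards those variables' equations.
Uptake = min(Temp, Flux) + 1  [with Temp=-2, Flux=3]  = -1

-1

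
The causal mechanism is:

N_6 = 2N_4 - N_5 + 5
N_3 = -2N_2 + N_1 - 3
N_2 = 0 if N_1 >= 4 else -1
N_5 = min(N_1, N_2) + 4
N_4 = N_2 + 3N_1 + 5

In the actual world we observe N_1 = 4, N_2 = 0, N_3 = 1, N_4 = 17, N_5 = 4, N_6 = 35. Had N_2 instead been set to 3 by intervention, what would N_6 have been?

Under do(N_2=3), the mechanism N_2 = 0 if N_1 >= 4 else -1 is discarded; N_2 is fixed at 3.
N_4 = N_2 + 3N_1 + 5  [with N_2=3, N_1=4]  = 20
N_5 = min(N_1, N_2) + 4  [with N_1=4, N_2=3]  = 7
N_6 = 2N_4 - N_5 + 5  [with N_4=20, N_5=7]  = 38

38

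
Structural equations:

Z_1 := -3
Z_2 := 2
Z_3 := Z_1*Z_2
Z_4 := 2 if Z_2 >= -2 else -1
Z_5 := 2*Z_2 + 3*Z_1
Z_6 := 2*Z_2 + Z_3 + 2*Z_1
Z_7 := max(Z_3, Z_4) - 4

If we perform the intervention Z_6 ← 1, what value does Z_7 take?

Intervening sets Z_6 = 1 and removes its equation (Z_6 := 2*Z_2 + Z_3 + 2*Z_1).
No directed path runs from Z_6 to Z_7, so Z_7 keeps its natural value.
Z_3 = Z_1*Z_2  [with Z_1=-3, Z_2=2]  = -6
Z_4 = 2 if Z_2 >= -2 else -1  [with Z_2=2]  = 2
Z_7 = max(Z_3, Z_4) - 4  [with Z_3=-6, Z_4=2]  = -2

-2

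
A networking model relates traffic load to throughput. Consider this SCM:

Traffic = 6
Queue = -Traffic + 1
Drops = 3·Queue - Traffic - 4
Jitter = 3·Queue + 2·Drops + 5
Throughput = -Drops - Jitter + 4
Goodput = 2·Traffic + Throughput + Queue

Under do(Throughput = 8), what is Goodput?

15

The intervention breaks the incoming arrows to Throughput: Throughput = -Drops - Jitter + 4 no longer applies, and Throughput = 8.
Queue = -Traffic + 1  [with Traffic=6]  = -5
Goodput = 2·Traffic + Throughput + Queue  [with Traffic=6, Throughput=8, Queue=-5]  = 15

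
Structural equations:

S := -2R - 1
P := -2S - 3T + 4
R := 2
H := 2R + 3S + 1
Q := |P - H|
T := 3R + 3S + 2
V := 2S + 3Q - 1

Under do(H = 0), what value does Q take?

35

The intervention breaks the incoming arrows to H: H := 2R + 3S + 1 no longer applies, and H = 0.
S = -2R - 1  [with R=2]  = -5
T = 3R + 3S + 2  [with R=2, S=-5]  = -7
P = -2S - 3T + 4  [with S=-5, T=-7]  = 35
Q = |P - H|  [with P=35, H=0]  = 35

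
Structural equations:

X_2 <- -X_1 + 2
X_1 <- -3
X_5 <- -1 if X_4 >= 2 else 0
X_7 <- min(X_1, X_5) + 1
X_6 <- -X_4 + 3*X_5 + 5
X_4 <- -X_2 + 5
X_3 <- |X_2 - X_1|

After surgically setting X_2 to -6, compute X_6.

-9

Under do(X_2=-6), the mechanism X_2 <- -X_1 + 2 is discarded; X_2 is fixed at -6.
X_4 = -X_2 + 5  [with X_2=-6]  = 11
X_5 = -1 if X_4 >= 2 else 0  [with X_4=11]  = -1
X_6 = -X_4 + 3*X_5 + 5  [with X_4=11, X_5=-1]  = -9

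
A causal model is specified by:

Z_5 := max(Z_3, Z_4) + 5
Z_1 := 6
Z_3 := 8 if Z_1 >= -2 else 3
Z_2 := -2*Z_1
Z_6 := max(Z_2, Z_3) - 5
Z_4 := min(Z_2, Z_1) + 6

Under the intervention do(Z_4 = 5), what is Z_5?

13

Intervening sets Z_4 = 5 and removes its equation (Z_4 := min(Z_2, Z_1) + 6).
Z_3 = 8 if Z_1 >= -2 else 3  [with Z_1=6]  = 8
Z_5 = max(Z_3, Z_4) + 5  [with Z_3=8, Z_4=5]  = 13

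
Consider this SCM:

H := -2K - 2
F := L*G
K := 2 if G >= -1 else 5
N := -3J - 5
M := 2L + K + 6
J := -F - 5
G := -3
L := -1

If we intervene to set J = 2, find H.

-12

Intervening sets J = 2 and removes its equation (J := -F - 5).
No directed path runs from J to H, so H keeps its natural value.
K = 2 if G >= -1 else 5  [with G=-3]  = 5
H = -2K - 2  [with K=5]  = -12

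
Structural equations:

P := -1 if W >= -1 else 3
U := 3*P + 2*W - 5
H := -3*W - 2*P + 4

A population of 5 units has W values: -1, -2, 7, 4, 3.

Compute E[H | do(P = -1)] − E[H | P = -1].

3.15

Every unit gets P=-1 under the intervention. H values become 9, 12, -15, -6, -3; E[H|do(P=-1)] = -0.6.
Observing P=-1 restricts to units where P's equation naturally yields -1: W ∈ {-1, 7, 4, 3}. In that subpopulation H = 9, -15, -6, -3, mean -3.75.
Difference = -0.6 − (-3.75) = 3.15.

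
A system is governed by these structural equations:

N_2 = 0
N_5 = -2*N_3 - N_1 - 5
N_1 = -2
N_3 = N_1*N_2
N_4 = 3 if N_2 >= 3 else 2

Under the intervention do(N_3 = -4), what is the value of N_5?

do(N_3=-4) replaces the equation N_3 = N_1*N_2 with the constant N_3 = -4.
N_5 = -2*N_3 - N_1 - 5  [with N_3=-4, N_1=-2]  = 5

5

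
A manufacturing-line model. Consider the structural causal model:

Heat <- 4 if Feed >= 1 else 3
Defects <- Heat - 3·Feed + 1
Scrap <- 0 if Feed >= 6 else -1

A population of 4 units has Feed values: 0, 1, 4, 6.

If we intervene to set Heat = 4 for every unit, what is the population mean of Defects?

Every unit gets Heat=4 under the intervention. Defects values become 5, 2, -7, -13; E[Defects|do(Heat=4)] = -3.25.

-3.25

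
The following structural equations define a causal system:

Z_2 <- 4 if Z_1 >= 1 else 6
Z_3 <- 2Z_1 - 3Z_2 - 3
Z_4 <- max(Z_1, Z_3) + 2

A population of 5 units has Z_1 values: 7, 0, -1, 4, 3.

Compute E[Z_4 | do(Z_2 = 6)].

4.6

do(Z_2=6) breaks Z_2's dependence on Z_1. With Z_2=6 fixed, Z_4 across the units is 9, 2, 1, 6, 5, mean 4.6.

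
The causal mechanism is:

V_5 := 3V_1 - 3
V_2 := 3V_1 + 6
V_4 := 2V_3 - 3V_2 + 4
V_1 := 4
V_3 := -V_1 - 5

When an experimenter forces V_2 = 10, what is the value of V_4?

-44

Under do(V_2=10), the mechanism V_2 := 3V_1 + 6 is discarded; V_2 is fixed at 10.
V_3 = -V_1 - 5  [with V_1=4]  = -9
V_4 = 2V_3 - 3V_2 + 4  [with V_3=-9, V_2=10]  = -44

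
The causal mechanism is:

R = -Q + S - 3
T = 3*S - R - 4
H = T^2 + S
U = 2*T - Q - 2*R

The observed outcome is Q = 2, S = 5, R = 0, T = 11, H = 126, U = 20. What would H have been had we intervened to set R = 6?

30

do(R=6) replaces the equation R = -Q + S - 3 with the constant R = 6.
T = 3*S - R - 4  [with S=5, R=6]  = 5
H = T^2 + S  [with T=5, S=5]  = 30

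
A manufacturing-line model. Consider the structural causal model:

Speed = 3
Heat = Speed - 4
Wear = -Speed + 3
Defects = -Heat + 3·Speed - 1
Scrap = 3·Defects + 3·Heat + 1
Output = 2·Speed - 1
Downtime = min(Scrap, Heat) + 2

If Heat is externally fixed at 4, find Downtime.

6

Under do(Heat=4), the mechanism Heat = Speed - 4 is discarded; Heat is fixed at 4.
Defects = -Heat + 3·Speed - 1  [with Heat=4, Speed=3]  = 4
Scrap = 3·Defects + 3·Heat + 1  [with Defects=4, Heat=4]  = 25
Downtime = min(Scrap, Heat) + 2  [with Scrap=25, Heat=4]  = 6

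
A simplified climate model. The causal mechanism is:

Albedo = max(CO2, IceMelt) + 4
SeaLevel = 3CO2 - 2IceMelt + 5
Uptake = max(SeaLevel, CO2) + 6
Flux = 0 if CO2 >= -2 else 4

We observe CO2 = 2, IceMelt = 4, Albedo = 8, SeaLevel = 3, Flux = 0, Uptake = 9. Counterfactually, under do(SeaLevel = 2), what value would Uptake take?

Under do(SeaLevel=2), the mechanism SeaLevel = 3CO2 - 2IceMelt + 5 is discarded; SeaLevel is fixed at 2.
Uptake = max(SeaLevel, CO2) + 6  [with SeaLevel=2, CO2=2]  = 8

8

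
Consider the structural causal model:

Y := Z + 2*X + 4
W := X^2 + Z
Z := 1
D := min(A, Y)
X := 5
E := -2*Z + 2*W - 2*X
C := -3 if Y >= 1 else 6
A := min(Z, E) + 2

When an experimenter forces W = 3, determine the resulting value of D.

-4

The intervention breaks the incoming arrows to W: W := X^2 + Z no longer applies, and W = 3.
Y = Z + 2*X + 4  [with Z=1, X=5]  = 15
E = -2*Z + 2*W - 2*X  [with Z=1, W=3, X=5]  = -6
A = min(Z, E) + 2  [with Z=1, E=-6]  = -4
D = min(A, Y)  [with A=-4, Y=15]  = -4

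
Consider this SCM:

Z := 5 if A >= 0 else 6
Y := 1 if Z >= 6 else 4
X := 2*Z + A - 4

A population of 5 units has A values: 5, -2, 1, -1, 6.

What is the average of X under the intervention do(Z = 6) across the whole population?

9.8

do(Z=6) breaks Z's dependence on A. With Z=6 fixed, X across the units is 13, 6, 9, 7, 14, mean 9.8.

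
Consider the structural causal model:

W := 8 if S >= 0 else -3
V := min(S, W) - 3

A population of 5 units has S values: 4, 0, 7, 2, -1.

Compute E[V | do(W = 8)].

-0.6

Under do(W=8), W's equation is replaced by W=8 for every unit. Per-unit V: 1, -3, 4, -1, -4. Mean = -0.6.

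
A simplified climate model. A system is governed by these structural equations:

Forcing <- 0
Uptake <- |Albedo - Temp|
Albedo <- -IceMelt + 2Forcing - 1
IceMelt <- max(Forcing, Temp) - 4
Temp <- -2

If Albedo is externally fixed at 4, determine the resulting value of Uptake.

6

Intervening sets Albedo = 4 and removes its equation (Albedo <- -IceMelt + 2Forcing - 1).
Uptake = |Albedo - Temp|  [with Albedo=4, Temp=-2]  = 6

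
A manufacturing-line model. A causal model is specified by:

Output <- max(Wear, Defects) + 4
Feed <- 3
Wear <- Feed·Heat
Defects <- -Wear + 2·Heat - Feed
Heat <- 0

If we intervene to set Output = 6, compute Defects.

The intervention breaks the incoming arrows to Output: Output <- max(Wear, Defects) + 4 no longer applies, and Output = 6.
Since Defects is not a descendant of the intervened variable, it is unaffected.
Wear = Feed·Heat  [with Feed=3, Heat=0]  = 0
Defects = -Wear + 2·Heat - Feed  [with Wear=0, Heat=0, Feed=3]  = -3

-3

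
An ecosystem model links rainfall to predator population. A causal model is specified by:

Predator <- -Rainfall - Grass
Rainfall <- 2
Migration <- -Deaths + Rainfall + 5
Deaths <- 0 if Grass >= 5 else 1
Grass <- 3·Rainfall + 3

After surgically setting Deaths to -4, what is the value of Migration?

11

Intervening sets Deaths = -4 and removes its equation (Deaths <- 0 if Grass >= 5 else 1).
Migration = -Deaths + Rainfall + 5  [with Deaths=-4, Rainfall=2]  = 11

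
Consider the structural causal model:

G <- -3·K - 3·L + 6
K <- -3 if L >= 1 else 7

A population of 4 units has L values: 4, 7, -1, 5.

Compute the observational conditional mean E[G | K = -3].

-1

Observing K=-3 restricts to units where K's equation naturally yields -3: L ∈ {4, 7, 5}. In that subpopulation G = 3, -6, 0, mean -1.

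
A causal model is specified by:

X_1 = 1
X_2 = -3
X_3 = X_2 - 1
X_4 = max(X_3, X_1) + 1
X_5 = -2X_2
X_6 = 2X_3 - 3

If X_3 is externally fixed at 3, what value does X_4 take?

The intervention breaks the incoming arrows to X_3: X_3 = X_2 - 1 no longer applies, and X_3 = 3.
X_4 = max(X_3, X_1) + 1  [with X_3=3, X_1=1]  = 4

4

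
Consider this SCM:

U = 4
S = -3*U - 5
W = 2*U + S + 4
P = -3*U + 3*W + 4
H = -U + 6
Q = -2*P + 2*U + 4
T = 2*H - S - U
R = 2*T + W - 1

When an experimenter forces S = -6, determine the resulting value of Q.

Under do(S=-6), the mechanism S = -3*U - 5 is discarded; S is fixed at -6.
W = 2*U + S + 4  [with U=4, S=-6]  = 6
P = -3*U + 3*W + 4  [with U=4, W=6]  = 10
Q = -2*P + 2*U + 4  [with P=10, U=4]  = -8

-8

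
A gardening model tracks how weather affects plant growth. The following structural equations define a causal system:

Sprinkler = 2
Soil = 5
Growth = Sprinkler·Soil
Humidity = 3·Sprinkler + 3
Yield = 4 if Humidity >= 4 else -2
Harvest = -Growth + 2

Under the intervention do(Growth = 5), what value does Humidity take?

9

The intervention breaks the incoming arrows to Growth: Growth = Sprinkler·Soil no longer applies, and Growth = 5.
Humidity is not downstream of the intervention, so its value is determined by the original equations.
Humidity = 3·Sprinkler + 3  [with Sprinkler=2]  = 9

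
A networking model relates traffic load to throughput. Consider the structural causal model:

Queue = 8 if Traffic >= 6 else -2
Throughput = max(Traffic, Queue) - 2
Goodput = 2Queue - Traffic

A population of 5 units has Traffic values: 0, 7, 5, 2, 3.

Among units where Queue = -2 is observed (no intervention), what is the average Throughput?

0.5

E[Throughput|Queue=-2] averages over only the 4 units with Queue=-2 (Traffic = 0, 5, 2, 3): Throughput = -2, 3, 0, 1, mean 0.5.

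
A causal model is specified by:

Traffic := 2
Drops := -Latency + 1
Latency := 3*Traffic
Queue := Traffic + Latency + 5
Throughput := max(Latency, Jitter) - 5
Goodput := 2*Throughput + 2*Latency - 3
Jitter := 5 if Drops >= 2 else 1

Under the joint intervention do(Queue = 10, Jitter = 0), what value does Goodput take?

Under do(Queue = 10, Jitter = 0), each intervened variable's structural equation is replaced by its fixed value.
Latency = 3*Traffic  [with Traffic=2]  = 6
Throughput = max(Latency, Jitter) - 5  [with Latency=6, Jitter=0]  = 1
Goodput = 2*Throughput + 2*Latency - 3  [with Throughput=1, Latency=6]  = 11

11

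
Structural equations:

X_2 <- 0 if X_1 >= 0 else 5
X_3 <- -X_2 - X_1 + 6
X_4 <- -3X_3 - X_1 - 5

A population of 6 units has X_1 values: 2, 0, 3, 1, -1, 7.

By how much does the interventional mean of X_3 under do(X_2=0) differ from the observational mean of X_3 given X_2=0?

0.6

Under do(X_2=0), X_2's equation is replaced by X_2=0 for every unit. Per-unit X_3: 4, 6, 3, 5, 7, -1. Mean = 4.
Conditioning on X_2=0 selects the 5 unit(s) with X_1 ∈ {2, 0, 3, 1, 7}. Their X_3 values: 4, 6, 3, 5, -1. Mean = 3.4.
Difference = 4 − 3.4 = 0.6.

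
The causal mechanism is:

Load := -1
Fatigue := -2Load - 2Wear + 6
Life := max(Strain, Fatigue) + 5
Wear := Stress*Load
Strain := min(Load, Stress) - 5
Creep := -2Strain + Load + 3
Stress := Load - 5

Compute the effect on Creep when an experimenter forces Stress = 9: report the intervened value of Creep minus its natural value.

Under do(Stress=9), the mechanism Stress := Load - 5 is discarded; Stress is fixed at 9.
Strain = min(Load, Stress) - 5  [with Load=-1, Stress=9]  = -6
Creep = -2Strain + Load + 3  [with Strain=-6, Load=-1]  = 14
Without intervention: Stress = Load - 5  [with Load=-1]  = -6; Strain = min(Load, Stress) - 5  [with Load=-1, Stress=-6]  = -11; Creep = -2Strain + Load + 3  [with Strain=-11, Load=-1]  = 24.
Change = 14 − 24 = -10.

-10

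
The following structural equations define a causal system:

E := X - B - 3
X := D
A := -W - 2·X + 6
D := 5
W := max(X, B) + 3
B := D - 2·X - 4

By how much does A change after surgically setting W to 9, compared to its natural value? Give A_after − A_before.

-1

Under do(W=9), the mechanism W := max(X, B) + 3 is discarded; W is fixed at 9.
X = D  [with D=5]  = 5
A = -W - 2·X + 6  [with W=9, X=5]  = -13
Without intervention: X = D  [with D=5]  = 5; B = D - 2·X - 4  [with D=5, X=5]  = -9; W = max(X, B) + 3  [with X=5, B=-9]  = 8; A = -W - 2·X + 6  [with W=8, X=5]  = -12.
Change = -13 − (-12) = -1.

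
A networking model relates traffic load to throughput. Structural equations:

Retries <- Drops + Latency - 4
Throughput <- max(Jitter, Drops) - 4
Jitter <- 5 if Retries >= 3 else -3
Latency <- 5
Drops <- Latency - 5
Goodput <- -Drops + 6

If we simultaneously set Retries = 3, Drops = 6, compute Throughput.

2

Setting Retries = 3, Drops = 6 by intervention discards those variables' equations.
Jitter = 5 if Retries >= 3 else -3  [with Retries=3]  = 5
Throughput = max(Jitter, Drops) - 4  [with Jitter=5, Drops=6]  = 2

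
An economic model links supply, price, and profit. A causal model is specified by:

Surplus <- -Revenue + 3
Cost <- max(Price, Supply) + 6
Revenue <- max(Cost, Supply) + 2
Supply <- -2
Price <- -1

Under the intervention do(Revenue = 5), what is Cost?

5

Under do(Revenue=5), the mechanism Revenue <- max(Cost, Supply) + 2 is discarded; Revenue is fixed at 5.
Since Cost is not a descendant of the intervened variable, it is unaffected.
Cost = max(Price, Supply) + 6  [with Price=-1, Supply=-2]  = 5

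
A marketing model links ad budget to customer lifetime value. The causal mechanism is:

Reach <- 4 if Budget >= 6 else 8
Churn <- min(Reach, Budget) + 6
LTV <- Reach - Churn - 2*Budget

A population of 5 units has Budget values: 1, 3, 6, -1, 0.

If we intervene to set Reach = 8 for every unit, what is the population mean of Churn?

7.8

Under do(Reach=8), Reach's equation is replaced by Reach=8 for every unit. Per-unit Churn: 7, 9, 12, 5, 6. Mean = 7.8.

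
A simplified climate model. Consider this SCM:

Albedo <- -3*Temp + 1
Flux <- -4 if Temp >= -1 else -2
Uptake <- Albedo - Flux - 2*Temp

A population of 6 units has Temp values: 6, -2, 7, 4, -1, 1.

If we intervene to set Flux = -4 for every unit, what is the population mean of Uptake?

-7.5

Every unit gets Flux=-4 under the intervention. Uptake values become -25, 15, -30, -15, 10, 0; E[Uptake|do(Flux=-4)] = -7.5.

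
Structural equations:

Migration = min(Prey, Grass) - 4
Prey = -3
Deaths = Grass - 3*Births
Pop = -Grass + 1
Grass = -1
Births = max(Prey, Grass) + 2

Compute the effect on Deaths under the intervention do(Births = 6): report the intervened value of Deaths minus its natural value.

-15

The intervention breaks the incoming arrows to Births: Births = max(Prey, Grass) + 2 no longer applies, and Births = 6.
Deaths = Grass - 3*Births  [with Grass=-1, Births=6]  = -19
Without intervention: Births = max(Prey, Grass) + 2  [with Prey=-3, Grass=-1]  = 1; Deaths = Grass - 3*Births  [with Grass=-1, Births=1]  = -4.
Change = -19 − (-4) = -15.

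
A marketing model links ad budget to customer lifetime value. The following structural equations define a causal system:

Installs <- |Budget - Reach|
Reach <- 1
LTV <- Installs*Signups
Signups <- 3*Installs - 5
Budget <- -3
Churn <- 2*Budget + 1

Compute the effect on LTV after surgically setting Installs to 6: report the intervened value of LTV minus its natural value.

The intervention breaks the incoming arrows to Installs: Installs <- |Budget - Reach| no longer applies, and Installs = 6.
Signups = 3*Installs - 5  [with Installs=6]  = 13
LTV = Installs*Signups  [with Installs=6, Signups=13]  = 78
Without intervention: Installs = |Budget - Reach|  [with Budget=-3, Reach=1]  = 4; Signups = 3*Installs - 5  [with Installs=4]  = 7; LTV = Installs*Signups  [with Installs=4, Signups=7]  = 28.
Change = 78 − 28 = 50.

50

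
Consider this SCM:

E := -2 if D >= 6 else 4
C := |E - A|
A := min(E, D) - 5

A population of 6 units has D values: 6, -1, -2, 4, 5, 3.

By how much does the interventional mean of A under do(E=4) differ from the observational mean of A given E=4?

The intervention sets E=4 in all 6 units regardless of D. Recomputing A per unit gives -1, -6, -7, -1, -1, -2; average -3.
Conditioning on E=4 selects the 5 unit(s) with D ∈ {-1, -2, 4, 5, 3}. Their A values: -6, -7, -1, -1, -2. Mean = -3.4.
Difference = -3 − (-3.4) = 0.4.

0.4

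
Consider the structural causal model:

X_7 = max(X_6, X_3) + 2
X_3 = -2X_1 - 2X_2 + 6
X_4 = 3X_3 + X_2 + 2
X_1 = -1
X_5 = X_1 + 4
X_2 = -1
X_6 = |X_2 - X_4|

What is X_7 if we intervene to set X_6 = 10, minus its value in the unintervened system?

-22

Intervening sets X_6 = 10 and removes its equation (X_6 = |X_2 - X_4|).
X_3 = -2X_1 - 2X_2 + 6  [with X_1=-1, X_2=-1]  = 10
X_7 = max(X_6, X_3) + 2  [with X_6=10, X_3=10]  = 12
Without intervention: X_3 = -2X_1 - 2X_2 + 6  [with X_1=-1, X_2=-1]  = 10; X_4 = 3X_3 + X_2 + 2  [with X_3=10, X_2=-1]  = 31; X_6 = |X_2 - X_4|  [with X_2=-1, X_4=31]  = 32; X_7 = max(X_6, X_3) + 2  [with X_6=32, X_3=10]  = 34.
Change = 12 − 34 = -22.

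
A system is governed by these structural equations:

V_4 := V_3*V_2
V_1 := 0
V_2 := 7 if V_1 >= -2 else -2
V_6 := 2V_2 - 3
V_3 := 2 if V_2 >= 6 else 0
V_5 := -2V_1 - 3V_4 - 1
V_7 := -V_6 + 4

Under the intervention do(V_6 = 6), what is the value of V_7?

Intervening sets V_6 = 6 and removes its equation (V_6 := 2V_2 - 3).
V_7 = -V_6 + 4  [with V_6=6]  = -2

-2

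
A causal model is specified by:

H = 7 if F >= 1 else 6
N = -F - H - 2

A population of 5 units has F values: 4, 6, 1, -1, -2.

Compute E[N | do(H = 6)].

Under do(H=6), H's equation is replaced by H=6 for every unit. Per-unit N: -12, -14, -9, -7, -6. Mean = -9.6.

-9.6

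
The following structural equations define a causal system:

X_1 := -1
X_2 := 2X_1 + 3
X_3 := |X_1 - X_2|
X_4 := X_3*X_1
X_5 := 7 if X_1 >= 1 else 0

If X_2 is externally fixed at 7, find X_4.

Under do(X_2=7), the mechanism X_2 := 2X_1 + 3 is discarded; X_2 is fixed at 7.
X_3 = |X_1 - X_2|  [with X_1=-1, X_2=7]  = 8
X_4 = X_3*X_1  [with X_3=8, X_1=-1]  = -8

-8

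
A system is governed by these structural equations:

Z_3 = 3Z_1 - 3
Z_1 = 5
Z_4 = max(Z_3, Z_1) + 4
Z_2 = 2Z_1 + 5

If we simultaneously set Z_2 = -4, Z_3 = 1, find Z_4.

9

Setting Z_2 = -4, Z_3 = 1 by intervention discards those variables' equations.
Z_4 = max(Z_3, Z_1) + 4  [with Z_3=1, Z_1=5]  = 9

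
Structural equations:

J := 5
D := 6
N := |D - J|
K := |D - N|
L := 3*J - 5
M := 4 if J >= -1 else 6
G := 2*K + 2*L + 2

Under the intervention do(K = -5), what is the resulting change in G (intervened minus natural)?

-20

The intervention breaks the incoming arrows to K: K := |D - N| no longer applies, and K = -5.
L = 3*J - 5  [with J=5]  = 10
G = 2*K + 2*L + 2  [with K=-5, L=10]  = 12
Without intervention: N = |D - J|  [with D=6, J=5]  = 1; K = |D - N|  [with D=6, N=1]  = 5; L = 3*J - 5  [with J=5]  = 10; G = 2*K + 2*L + 2  [with K=5, L=10]  = 32.
Change = 12 − 32 = -20.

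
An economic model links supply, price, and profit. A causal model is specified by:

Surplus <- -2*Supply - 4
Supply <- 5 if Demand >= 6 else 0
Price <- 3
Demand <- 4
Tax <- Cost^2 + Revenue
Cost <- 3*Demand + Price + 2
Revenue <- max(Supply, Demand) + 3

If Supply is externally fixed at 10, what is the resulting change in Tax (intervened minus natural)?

The intervention breaks the incoming arrows to Supply: Supply <- 5 if Demand >= 6 else 0 no longer applies, and Supply = 10.
Cost = 3*Demand + Price + 2  [with Demand=4, Price=3]  = 17
Revenue = max(Supply, Demand) + 3  [with Supply=10, Demand=4]  = 13
Tax = Cost^2 + Revenue  [with Cost=17, Revenue=13]  = 302
Without intervention: Supply = 5 if Demand >= 6 else 0  [with Demand=4]  = 0; Cost = 3*Demand + Price + 2  [with Demand=4, Price=3]  = 17; Revenue = max(Supply, Demand) + 3  [with Supply=0, Demand=4]  = 7; Tax = Cost^2 + Revenue  [with Cost=17, Revenue=7]  = 296.
Change = 302 − 296 = 6.

6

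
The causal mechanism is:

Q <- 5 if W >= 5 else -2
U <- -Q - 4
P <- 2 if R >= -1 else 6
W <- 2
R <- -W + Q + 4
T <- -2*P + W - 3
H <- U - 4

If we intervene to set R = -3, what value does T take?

The intervention breaks the incoming arrows to R: R <- -W + Q + 4 no longer applies, and R = -3.
P = 2 if R >= -1 else 6  [with R=-3]  = 6
T = -2*P + W - 3  [with P=6, W=2]  = -13

-13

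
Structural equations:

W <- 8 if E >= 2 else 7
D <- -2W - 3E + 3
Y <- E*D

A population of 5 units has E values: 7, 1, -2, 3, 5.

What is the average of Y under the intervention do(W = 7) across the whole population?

-83.6

The intervention sets W=7 in all 5 units regardless of E. Recomputing Y per unit gives -224, -14, 10, -60, -130; average -83.6.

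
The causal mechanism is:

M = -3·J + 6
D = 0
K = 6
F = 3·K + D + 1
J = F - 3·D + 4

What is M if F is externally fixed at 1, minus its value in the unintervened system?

54

do(F=1) replaces the equation F = 3·K + D + 1 with the constant F = 1.
J = F - 3·D + 4  [with F=1, D=0]  = 5
M = -3·J + 6  [with J=5]  = -9
Without intervention: F = 3·K + D + 1  [with K=6, D=0]  = 19; J = F - 3·D + 4  [with F=19, D=0]  = 23; M = -3·J + 6  [with J=23]  = -63.
Change = -9 − (-63) = 54.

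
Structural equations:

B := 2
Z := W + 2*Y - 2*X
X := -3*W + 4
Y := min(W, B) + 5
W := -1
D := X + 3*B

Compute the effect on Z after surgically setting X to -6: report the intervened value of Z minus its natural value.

Under do(X=-6), the mechanism X := -3*W + 4 is discarded; X is fixed at -6.
Y = min(W, B) + 5  [with W=-1, B=2]  = 4
Z = W + 2*Y - 2*X  [with W=-1, Y=4, X=-6]  = 19
Without intervention: Y = min(W, B) + 5  [with W=-1, B=2]  = 4; X = -3*W + 4  [with W=-1]  = 7; Z = W + 2*Y - 2*X  [with W=-1, Y=4, X=7]  = -7.
Change = 19 − (-7) = 26.

26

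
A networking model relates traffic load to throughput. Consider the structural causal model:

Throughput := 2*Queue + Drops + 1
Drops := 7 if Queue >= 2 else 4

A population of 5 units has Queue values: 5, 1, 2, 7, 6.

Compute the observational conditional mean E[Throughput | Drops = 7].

18

Conditioning on Drops=7 selects the 4 unit(s) with Queue ∈ {5, 2, 7, 6}. Their Throughput values: 18, 12, 22, 20. Mean = 18.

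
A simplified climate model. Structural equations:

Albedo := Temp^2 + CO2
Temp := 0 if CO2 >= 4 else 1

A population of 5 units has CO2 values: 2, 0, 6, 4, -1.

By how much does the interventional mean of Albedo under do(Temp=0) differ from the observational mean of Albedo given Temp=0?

Every unit gets Temp=0 under the intervention. Albedo values become 2, 0, 6, 4, -1; E[Albedo|do(Temp=0)] = 2.2.
Observing Temp=0 restricts to units where Temp's equation naturally yields 0: CO2 ∈ {6, 4}. In that subpopulation Albedo = 6, 4, mean 5.
Difference = 2.2 − 5 = -2.8.

-2.8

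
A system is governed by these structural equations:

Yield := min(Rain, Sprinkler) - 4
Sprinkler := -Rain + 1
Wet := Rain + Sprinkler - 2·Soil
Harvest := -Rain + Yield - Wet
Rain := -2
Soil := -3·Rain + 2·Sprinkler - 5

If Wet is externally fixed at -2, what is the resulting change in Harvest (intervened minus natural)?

-11

Under do(Wet=-2), the mechanism Wet := Rain + Sprinkler - 2·Soil is discarded; Wet is fixed at -2.
Sprinkler = -Rain + 1  [with Rain=-2]  = 3
Yield = min(Rain, Sprinkler) - 4  [with Rain=-2, Sprinkler=3]  = -6
Harvest = -Rain + Yield - Wet  [with Rain=-2, Yield=-6, Wet=-2]  = -2
Without intervention: Sprinkler = -Rain + 1  [with Rain=-2]  = 3; Soil = -3·Rain + 2·Sprinkler - 5  [with Rain=-2, Sprinkler=3]  = 7; Wet = Rain + Sprinkler - 2·Soil  [with Rain=-2, Sprinkler=3, Soil=7]  = -13; Yield = min(Rain, Sprinkler) - 4  [with Rain=-2, Sprinkler=3]  = -6; Harvest = -Rain + Yield - Wet  [with Rain=-2, Yield=-6, Wet=-13]  = 9.
Change = -2 − 9 = -11.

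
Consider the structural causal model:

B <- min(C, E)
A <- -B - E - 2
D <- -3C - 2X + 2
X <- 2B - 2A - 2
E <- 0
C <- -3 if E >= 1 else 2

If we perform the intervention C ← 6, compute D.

Under do(C=6), the mechanism C <- -3 if E >= 1 else 2 is discarded; C is fixed at 6.
B = min(C, E)  [with C=6, E=0]  = 0
A = -B - E - 2  [with B=0, E=0]  = -2
X = 2B - 2A - 2  [with B=0, A=-2]  = 2
D = -3C - 2X + 2  [with C=6, X=2]  = -20

-20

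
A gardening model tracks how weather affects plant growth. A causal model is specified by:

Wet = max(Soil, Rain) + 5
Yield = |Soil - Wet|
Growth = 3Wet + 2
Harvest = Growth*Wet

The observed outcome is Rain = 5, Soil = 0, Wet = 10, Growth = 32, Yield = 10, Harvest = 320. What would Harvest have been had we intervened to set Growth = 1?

10

Under do(Growth=1), the mechanism Growth = 3Wet + 2 is discarded; Growth is fixed at 1.
Wet = max(Soil, Rain) + 5  [with Soil=0, Rain=5]  = 10
Harvest = Growth*Wet  [with Growth=1, Wet=10]  = 10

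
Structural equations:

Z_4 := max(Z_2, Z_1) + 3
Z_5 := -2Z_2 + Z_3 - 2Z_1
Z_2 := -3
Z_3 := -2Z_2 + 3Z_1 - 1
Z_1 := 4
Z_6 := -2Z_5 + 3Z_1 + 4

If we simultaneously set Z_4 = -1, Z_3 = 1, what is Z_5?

The joint intervention fixes Z_4 = -1, Z_3 = 1, removing each variable's own equation.
Z_5 = -2Z_2 + Z_3 - 2Z_1  [with Z_2=-3, Z_3=1, Z_1=4]  = -1

-1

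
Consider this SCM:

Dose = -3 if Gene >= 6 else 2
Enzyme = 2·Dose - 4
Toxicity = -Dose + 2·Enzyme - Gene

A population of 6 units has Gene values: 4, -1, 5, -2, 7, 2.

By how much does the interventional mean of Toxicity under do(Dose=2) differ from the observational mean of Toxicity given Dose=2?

do(Dose=2) breaks Dose's dependence on Gene. With Dose=2 fixed, Toxicity across the units is -6, -1, -7, 0, -9, -4, mean -4.5.
Conditioning on Dose=2 selects the 5 unit(s) with Gene ∈ {4, -1, 5, -2, 2}. Their Toxicity values: -6, -1, -7, 0, -4. Mean = -3.6.
Difference = -4.5 − (-3.6) = -0.9.

-0.9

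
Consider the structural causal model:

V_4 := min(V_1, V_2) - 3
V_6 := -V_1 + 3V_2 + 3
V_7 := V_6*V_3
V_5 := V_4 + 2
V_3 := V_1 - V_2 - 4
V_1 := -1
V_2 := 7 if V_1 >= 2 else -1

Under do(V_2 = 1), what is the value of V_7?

-42

Under do(V_2=1), the mechanism V_2 := 7 if V_1 >= 2 else -1 is discarded; V_2 is fixed at 1.
V_3 = V_1 - V_2 - 4  [with V_1=-1, V_2=1]  = -6
V_6 = -V_1 + 3V_2 + 3  [with V_1=-1, V_2=1]  = 7
V_7 = V_6*V_3  [with V_6=7, V_3=-6]  = -42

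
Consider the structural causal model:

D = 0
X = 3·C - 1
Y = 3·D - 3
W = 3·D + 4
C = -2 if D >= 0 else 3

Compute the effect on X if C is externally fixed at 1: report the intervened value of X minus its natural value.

do(C=1) replaces the equation C = -2 if D >= 0 else 3 with the constant C = 1.
X = 3·C - 1  [with C=1]  = 2
Without intervention: C = -2 if D >= 0 else 3  [with D=0]  = -2; X = 3·C - 1  [with C=-2]  = -7.
Change = 2 − (-7) = 9.

9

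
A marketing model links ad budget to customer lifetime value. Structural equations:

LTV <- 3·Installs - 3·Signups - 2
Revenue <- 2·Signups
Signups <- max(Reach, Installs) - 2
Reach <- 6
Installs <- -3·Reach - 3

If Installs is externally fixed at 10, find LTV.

do(Installs=10) replaces the equation Installs <- -3·Reach - 3 with the constant Installs = 10.
Signups = max(Reach, Installs) - 2  [with Reach=6, Installs=10]  = 8
LTV = 3·Installs - 3·Signups - 2  [with Installs=10, Signups=8]  = 4

4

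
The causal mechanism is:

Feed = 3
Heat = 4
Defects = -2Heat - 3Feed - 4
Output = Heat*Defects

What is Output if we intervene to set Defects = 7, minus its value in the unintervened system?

112

The intervention breaks the incoming arrows to Defects: Defects = -2Heat - 3Feed - 4 no longer applies, and Defects = 7.
Output = Heat*Defects  [with Heat=4, Defects=7]  = 28
Without intervention: Defects = -2Heat - 3Feed - 4  [with Heat=4, Feed=3]  = -21; Output = Heat*Defects  [with Heat=4, Defects=-21]  = -84.
Change = 28 − (-84) = 112.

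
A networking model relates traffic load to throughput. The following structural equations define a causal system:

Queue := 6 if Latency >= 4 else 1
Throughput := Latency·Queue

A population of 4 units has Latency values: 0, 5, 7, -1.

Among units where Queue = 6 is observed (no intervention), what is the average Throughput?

36

Observing Queue=6 restricts to units where Queue's equation naturally yields 6: Latency ∈ {5, 7}. In that subpopulation Throughput = 30, 42, mean 36.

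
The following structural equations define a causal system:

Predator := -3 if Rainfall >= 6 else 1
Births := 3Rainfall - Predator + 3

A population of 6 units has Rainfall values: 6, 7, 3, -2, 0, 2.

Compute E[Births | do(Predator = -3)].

14

Under do(Predator=-3), Predator's equation is replaced by Predator=-3 for every unit. Per-unit Births: 24, 27, 15, 0, 6, 12. Mean = 14.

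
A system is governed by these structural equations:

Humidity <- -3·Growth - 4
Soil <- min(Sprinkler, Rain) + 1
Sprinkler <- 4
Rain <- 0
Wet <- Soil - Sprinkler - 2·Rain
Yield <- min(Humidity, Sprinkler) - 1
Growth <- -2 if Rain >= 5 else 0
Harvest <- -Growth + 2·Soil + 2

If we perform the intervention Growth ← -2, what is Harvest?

6

do(Growth=-2) replaces the equation Growth <- -2 if Rain >= 5 else 0 with the constant Growth = -2.
Soil = min(Sprinkler, Rain) + 1  [with Sprinkler=4, Rain=0]  = 1
Harvest = -Growth + 2·Soil + 2  [with Growth=-2, Soil=1]  = 6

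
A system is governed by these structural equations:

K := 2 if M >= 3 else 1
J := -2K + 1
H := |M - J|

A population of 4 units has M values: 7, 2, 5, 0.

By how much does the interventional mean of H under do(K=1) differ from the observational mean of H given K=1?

Under do(K=1), K's equation is replaced by K=1 for every unit. Per-unit H: 8, 3, 6, 1. Mean = 4.5.
Conditioning on K=1 selects the 2 unit(s) with M ∈ {2, 0}. Their H values: 3, 1. Mean = 2.
Difference = 4.5 − 2 = 2.5.

2.5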